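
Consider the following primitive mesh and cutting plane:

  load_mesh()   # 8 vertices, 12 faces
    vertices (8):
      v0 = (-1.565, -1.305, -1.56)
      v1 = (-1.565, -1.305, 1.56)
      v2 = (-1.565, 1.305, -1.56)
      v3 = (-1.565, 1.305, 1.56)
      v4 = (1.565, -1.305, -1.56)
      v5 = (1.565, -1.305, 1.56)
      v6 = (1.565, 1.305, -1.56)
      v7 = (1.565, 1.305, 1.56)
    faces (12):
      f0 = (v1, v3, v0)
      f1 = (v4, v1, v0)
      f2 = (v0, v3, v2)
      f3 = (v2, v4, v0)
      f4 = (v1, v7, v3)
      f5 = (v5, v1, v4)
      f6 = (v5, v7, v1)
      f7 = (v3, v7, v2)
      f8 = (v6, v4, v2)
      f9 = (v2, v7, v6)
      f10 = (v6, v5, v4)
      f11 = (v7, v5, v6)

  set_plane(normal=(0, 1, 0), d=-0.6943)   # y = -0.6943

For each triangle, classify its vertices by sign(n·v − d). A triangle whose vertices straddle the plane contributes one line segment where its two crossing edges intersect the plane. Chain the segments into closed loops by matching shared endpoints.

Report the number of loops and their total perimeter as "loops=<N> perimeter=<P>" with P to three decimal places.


Straddling triangles (8 of 12):
  (v1,v3,v0) [-+-] → (-1.565, -0.6943, 1.56)–(-1.565, -0.6943, -0.829968)  len=2.3900
  (v0,v3,v2) [-++] → (-1.565, -0.6943, -0.829968)–(-1.565, -0.6943, -1.56)  len=0.7300
  (v2,v4,v0) [+--] → (0.832628, -0.6943, -1.56)–(-1.565, -0.6943, -1.56)  len=2.3976
  (v1,v7,v3) [-++] → (-0.832628, -0.6943, 1.56)–(-1.565, -0.6943, 1.56)  len=0.7324
  (v5,v7,v1) [-+-] → (1.565, -0.6943, 1.56)–(-0.832628, -0.6943, 1.56)  len=2.3976
  (v6,v4,v2) [+-+] → (1.565, -0.6943, -1.56)–(0.832628, -0.6943, -1.56)  len=0.7324
  (v6,v5,v4) [+--] → (1.565, -0.6943, 0.829968)–(1.565, -0.6943, -1.56)  len=2.3900
  (v7,v5,v6) [+-+] → (1.565, -0.6943, 1.56)–(1.565, -0.6943, 0.829968)  len=0.7300

Chained into 1 loop(s):
  loop 1: 8 segments, perimeter = 12.5000
Total perimeter = 12.500

loops=1 perimeter=12.500


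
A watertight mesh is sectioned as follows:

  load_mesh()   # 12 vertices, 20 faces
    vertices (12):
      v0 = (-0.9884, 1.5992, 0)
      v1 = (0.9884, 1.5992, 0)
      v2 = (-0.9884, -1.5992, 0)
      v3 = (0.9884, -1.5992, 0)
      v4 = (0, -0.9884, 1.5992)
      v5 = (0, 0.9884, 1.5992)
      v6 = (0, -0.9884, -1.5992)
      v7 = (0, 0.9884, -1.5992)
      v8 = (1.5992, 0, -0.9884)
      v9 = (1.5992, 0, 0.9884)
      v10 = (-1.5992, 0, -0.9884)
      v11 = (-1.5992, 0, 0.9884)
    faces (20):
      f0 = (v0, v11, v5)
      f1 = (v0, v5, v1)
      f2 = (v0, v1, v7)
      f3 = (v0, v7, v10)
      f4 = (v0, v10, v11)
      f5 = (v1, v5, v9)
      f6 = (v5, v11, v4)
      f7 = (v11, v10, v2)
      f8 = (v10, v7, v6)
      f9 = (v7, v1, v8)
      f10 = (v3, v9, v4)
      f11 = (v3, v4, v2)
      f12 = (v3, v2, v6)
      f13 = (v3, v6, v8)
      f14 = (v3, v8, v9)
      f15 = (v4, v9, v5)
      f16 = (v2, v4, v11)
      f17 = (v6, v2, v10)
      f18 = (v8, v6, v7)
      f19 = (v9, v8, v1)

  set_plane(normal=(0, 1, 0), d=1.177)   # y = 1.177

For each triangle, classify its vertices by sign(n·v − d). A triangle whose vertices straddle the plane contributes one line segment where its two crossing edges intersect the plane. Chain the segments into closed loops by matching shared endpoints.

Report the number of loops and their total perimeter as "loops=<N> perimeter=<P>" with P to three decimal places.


loops=1 perimeter=7.042

Straddling triangles (8 of 20):
  (v0,v11,v5) [+--] → (-1.14966, 1.177, 0.260945)–(-0.305194, 1.177, 1.10541)  len=1.1942
  (v0,v5,v1) [+-+] → (-0.305194, 1.177, 1.10541)–(0.305194, 1.177, 1.10541)  len=0.6104
  (v0,v1,v7) [++-] → (0.305194, 1.177, -1.10541)–(-0.305194, 1.177, -1.10541)  len=0.6104
  (v0,v7,v10) [+--] → (-0.305194, 1.177, -1.10541)–(-1.14966, 1.177, -0.260945)  len=1.1942
  (v0,v10,v11) [+--] → (-1.14966, 1.177, -0.260945)–(-1.14966, 1.177, 0.260945)  len=0.5219
  (v1,v5,v9) [+--] → (0.305194, 1.177, 1.10541)–(1.14966, 1.177, 0.260945)  len=1.1942
  (v7,v1,v8) [-+-] → (0.305194, 1.177, -1.10541)–(1.14966, 1.177, -0.260945)  len=1.1942
  (v9,v8,v1) [--+] → (1.14966, 1.177, -0.260945)–(1.14966, 1.177, 0.260945)  len=0.5219

Chained into 1 loop(s):
  loop 1: 8 segments, perimeter = 7.0416
Total perimeter = 7.042


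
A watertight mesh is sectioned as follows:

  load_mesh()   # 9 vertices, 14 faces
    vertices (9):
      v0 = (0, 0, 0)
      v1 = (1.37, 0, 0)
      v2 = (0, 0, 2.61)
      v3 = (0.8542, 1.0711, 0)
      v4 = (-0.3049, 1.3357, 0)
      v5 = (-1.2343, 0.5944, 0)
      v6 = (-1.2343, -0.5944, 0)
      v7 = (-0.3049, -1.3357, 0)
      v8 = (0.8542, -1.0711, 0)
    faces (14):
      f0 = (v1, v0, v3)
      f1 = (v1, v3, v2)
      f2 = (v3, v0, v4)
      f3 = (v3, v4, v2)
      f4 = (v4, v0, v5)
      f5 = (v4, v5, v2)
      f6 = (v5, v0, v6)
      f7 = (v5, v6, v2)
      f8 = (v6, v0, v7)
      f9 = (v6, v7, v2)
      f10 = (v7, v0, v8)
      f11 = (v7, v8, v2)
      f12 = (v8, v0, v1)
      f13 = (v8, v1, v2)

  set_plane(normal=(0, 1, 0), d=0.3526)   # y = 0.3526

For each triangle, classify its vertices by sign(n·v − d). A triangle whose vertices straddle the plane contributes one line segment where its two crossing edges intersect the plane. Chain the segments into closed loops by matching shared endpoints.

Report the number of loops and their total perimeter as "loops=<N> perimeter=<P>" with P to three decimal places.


loops=1 perimeter=7.065

Straddling triangles (8 of 14):
  (v1,v0,v3) [--+] → (0.281198, 0.3526, 0)–(1.2002, 0.3526, 0)  len=0.9190
  (v1,v3,v2) [-+-] → (1.2002, 0.3526, 0)–(0.281198, 0.3526, 1.7508)  len=1.9773
  (v3,v0,v4) [+-+] → (0.281198, 0.3526, 0)–(-0.0804879, 0.3526, 0)  len=0.3617
  (v3,v4,v2) [++-] → (-0.0804879, 0.3526, 1.92101)–(0.281198, 0.3526, 1.7508)  len=0.3997
  (v4,v0,v5) [+-+] → (-0.0804879, 0.3526, 0)–(-0.732191, 0.3526, 0)  len=0.6517
  (v4,v5,v2) [++-] → (-0.732191, 0.3526, 1.06174)–(-0.0804879, 0.3526, 1.92101)  len=1.0785
  (v5,v0,v6) [+--] → (-0.732191, 0.3526, 0)–(-1.2343, 0.3526, 0)  len=0.5021
  (v5,v6,v2) [+--] → (-1.2343, 0.3526, 0)–(-0.732191, 0.3526, 1.06174)  len=1.1745

Chained into 1 loop(s):
  loop 1: 8 segments, perimeter = 7.0645
Total perimeter = 7.065


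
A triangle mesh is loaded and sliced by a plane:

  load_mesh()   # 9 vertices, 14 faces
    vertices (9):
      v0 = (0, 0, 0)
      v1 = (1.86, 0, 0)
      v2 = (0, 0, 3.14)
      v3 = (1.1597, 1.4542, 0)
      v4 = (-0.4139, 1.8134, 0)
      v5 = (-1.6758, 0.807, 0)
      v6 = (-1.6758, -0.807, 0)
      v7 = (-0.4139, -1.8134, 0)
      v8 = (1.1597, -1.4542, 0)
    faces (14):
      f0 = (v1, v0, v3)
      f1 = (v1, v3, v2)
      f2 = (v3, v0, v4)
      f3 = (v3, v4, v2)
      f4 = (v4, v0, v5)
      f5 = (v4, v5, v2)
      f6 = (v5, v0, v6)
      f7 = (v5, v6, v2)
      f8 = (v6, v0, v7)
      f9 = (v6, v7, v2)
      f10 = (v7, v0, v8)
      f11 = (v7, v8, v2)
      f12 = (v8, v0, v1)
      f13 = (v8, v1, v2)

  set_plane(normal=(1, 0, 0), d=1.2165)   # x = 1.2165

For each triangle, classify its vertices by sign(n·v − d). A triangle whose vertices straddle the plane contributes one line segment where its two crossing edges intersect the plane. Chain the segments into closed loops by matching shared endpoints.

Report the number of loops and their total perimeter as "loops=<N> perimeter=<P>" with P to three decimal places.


Straddling triangles (4 of 14):
  (v1,v0,v3) [+--] → (1.2165, 0, 0)–(1.2165, 1.33625, 0)  len=1.3363
  (v1,v3,v2) [+--] → (1.2165, 1.33625, 0)–(1.2165, 0, 1.08634)  len=1.7221
  (v8,v0,v1) [--+] → (1.2165, 0, 0)–(1.2165, -1.33625, 0)  len=1.3363
  (v8,v1,v2) [-+-] → (1.2165, -1.33625, 0)–(1.2165, 0, 1.08634)  len=1.7221

Chained into 1 loop(s):
  loop 1: 4 segments, perimeter = 6.1167
Total perimeter = 6.117

loops=1 perimeter=6.117


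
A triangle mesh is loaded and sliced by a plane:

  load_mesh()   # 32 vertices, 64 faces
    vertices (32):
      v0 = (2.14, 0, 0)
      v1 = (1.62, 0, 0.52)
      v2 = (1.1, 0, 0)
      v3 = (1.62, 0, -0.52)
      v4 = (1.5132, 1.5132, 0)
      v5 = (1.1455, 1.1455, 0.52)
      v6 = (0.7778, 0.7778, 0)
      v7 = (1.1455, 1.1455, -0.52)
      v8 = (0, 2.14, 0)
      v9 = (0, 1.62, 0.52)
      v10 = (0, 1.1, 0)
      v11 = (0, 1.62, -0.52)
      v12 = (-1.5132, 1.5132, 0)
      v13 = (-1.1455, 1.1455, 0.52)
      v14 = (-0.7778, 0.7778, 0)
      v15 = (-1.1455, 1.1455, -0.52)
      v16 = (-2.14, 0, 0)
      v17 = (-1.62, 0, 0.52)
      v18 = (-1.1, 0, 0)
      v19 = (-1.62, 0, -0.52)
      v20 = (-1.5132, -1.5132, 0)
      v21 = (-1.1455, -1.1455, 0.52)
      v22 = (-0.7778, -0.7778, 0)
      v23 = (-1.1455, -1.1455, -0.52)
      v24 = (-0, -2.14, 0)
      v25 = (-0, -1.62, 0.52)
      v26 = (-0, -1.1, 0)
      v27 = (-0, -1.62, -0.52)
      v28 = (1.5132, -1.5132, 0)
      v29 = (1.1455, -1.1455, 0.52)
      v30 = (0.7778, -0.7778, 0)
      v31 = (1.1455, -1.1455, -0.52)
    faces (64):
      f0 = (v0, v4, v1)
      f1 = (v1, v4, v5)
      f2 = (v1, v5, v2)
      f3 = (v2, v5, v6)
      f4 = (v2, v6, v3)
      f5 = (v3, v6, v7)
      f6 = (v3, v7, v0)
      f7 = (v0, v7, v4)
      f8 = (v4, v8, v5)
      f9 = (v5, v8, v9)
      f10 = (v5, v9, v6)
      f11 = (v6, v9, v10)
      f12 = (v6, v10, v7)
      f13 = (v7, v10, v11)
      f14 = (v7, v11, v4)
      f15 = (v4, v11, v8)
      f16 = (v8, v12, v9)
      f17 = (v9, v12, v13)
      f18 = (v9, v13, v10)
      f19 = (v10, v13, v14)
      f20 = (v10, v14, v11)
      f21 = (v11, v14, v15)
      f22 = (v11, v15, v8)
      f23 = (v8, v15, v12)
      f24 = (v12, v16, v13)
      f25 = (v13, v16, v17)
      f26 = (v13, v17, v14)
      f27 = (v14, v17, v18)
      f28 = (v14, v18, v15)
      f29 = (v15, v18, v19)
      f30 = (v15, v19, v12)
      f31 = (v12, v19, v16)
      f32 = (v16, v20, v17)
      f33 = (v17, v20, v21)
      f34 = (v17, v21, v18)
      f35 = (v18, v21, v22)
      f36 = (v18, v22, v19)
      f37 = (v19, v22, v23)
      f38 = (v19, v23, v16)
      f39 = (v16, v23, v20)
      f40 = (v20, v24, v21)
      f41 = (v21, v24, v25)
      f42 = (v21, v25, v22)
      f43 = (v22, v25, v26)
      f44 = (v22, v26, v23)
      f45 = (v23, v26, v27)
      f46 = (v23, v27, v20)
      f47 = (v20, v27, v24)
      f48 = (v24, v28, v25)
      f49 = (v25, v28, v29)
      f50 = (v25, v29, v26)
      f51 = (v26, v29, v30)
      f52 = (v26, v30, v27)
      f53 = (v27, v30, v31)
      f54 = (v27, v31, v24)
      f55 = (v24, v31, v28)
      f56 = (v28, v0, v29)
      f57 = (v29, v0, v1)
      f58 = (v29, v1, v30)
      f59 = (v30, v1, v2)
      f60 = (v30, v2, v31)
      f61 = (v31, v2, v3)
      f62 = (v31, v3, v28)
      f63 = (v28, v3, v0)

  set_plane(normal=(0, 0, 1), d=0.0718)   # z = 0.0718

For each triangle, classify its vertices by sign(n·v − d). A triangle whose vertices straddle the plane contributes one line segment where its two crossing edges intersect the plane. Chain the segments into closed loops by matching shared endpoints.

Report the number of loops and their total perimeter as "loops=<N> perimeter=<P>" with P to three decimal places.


loops=2 perimeter=19.838

Straddling triangles (32 of 64):
  (v0,v4,v1) [--+] → (1.52795, 1.30426, 0.0718)–(2.0682, 0, 0.0718)  len=1.4117
  (v1,v4,v5) [+-+] → (1.52795, 1.30426, 0.0718)–(1.46243, 1.46243, 0.0718)  len=0.1712
  (v1,v5,v2) [++-] → (1.10628, 0.158167, 0.0718)–(1.1718, 0, 0.0718)  len=0.1712
  (v2,v5,v6) [-+-] → (1.10628, 0.158167, 0.0718)–(0.828571, 0.828571, 0.0718)  len=0.7256
  (v4,v8,v5) [--+] → (0.158167, 2.00268, 0.0718)–(1.46243, 1.46243, 0.0718)  len=1.4117
  (v5,v8,v9) [+-+] → (0.158167, 2.00268, 0.0718)–(0, 2.0682, 0.0718)  len=0.1712
  (v5,v9,v6) [++-] → (0.670404, 0.894088, 0.0718)–(0.828571, 0.828571, 0.0718)  len=0.1712
  (v6,v9,v10) [-+-] → (0.670404, 0.894088, 0.0718)–(0, 1.1718, 0.0718)  len=0.7256
  (v8,v12,v9) [--+] → (-1.30426, 1.52795, 0.0718)–(0, 2.0682, 0.0718)  len=1.4117
  (v9,v12,v13) [+-+] → (-1.30426, 1.52795, 0.0718)–(-1.46243, 1.46243, 0.0718)  len=0.1712
  (v9,v13,v10) [++-] → (-0.158167, 1.10628, 0.0718)–(0, 1.1718, 0.0718)  len=0.1712
  (v10,v13,v14) [-+-] → (-0.158167, 1.10628, 0.0718)–(-0.828571, 0.828571, 0.0718)  len=0.7256
  (v12,v16,v13) [--+] → (-2.00268, 0.158167, 0.0718)–(-1.46243, 1.46243, 0.0718)  len=1.4117
  (v13,v16,v17) [+-+] → (-2.00268, 0.158167, 0.0718)–(-2.0682, 0, 0.0718)  len=0.1712
  (v13,v17,v14) [++-] → (-0.894088, 0.670404, 0.0718)–(-0.828571, 0.828571, 0.0718)  len=0.1712
  (v14,v17,v18) [-+-] → (-0.894088, 0.670404, 0.0718)–(-1.1718, 0, 0.0718)  len=0.7256
  (v16,v20,v17) [--+] → (-1.52795, -1.30426, 0.0718)–(-2.0682, 0, 0.0718)  len=1.4117
  (v17,v20,v21) [+-+] → (-1.52795, -1.30426, 0.0718)–(-1.46243, -1.46243, 0.0718)  len=0.1712
  (v17,v21,v18) [++-] → (-1.10628, -0.158167, 0.0718)–(-1.1718, 0, 0.0718)  len=0.1712
  (v18,v21,v22) [-+-] → (-1.10628, -0.158167, 0.0718)–(-0.828571, -0.828571, 0.0718)  len=0.7256
  (v20,v24,v21) [--+] → (-0.158167, -2.00268, 0.0718)–(-1.46243, -1.46243, 0.0718)  len=1.4117
  (v21,v24,v25) [+-+] → (-0.158167, -2.00268, 0.0718)–(0, -2.0682, 0.0718)  len=0.1712
  (v21,v25,v22) [++-] → (-0.670404, -0.894088, 0.0718)–(-0.828571, -0.828571, 0.0718)  len=0.1712
  (v22,v25,v26) [-+-] → (-0.670404, -0.894088, 0.0718)–(0, -1.1718, 0.0718)  len=0.7256
  (v24,v28,v25) [--+] → (1.30426, -1.52795, 0.0718)–(0, -2.0682, 0.0718)  len=1.4117
  (v25,v28,v29) [+-+] → (1.30426, -1.52795, 0.0718)–(1.46243, -1.46243, 0.0718)  len=0.1712
  (v25,v29,v26) [++-] → (0.158167, -1.10628, 0.0718)–(0, -1.1718, 0.0718)  len=0.1712
  (v26,v29,v30) [-+-] → (0.158167, -1.10628, 0.0718)–(0.828571, -0.828571, 0.0718)  len=0.7256
  (v28,v0,v29) [--+] → (2.00268, -0.158167, 0.0718)–(1.46243, -1.46243, 0.0718)  len=1.4117
  (v29,v0,v1) [+-+] → (2.00268, -0.158167, 0.0718)–(2.0682, 0, 0.0718)  len=0.1712
  (v29,v1,v30) [++-] → (0.894088, -0.670404, 0.0718)–(0.828571, -0.828571, 0.0718)  len=0.1712
  (v30,v1,v2) [-+-] → (0.894088, -0.670404, 0.0718)–(1.1718, 0, 0.0718)  len=0.7256

Chained into 2 loop(s):
  loop 1: 16 segments, perimeter = 12.6634
  loop 2: 16 segments, perimeter = 7.1748
Total perimeter = 19.838


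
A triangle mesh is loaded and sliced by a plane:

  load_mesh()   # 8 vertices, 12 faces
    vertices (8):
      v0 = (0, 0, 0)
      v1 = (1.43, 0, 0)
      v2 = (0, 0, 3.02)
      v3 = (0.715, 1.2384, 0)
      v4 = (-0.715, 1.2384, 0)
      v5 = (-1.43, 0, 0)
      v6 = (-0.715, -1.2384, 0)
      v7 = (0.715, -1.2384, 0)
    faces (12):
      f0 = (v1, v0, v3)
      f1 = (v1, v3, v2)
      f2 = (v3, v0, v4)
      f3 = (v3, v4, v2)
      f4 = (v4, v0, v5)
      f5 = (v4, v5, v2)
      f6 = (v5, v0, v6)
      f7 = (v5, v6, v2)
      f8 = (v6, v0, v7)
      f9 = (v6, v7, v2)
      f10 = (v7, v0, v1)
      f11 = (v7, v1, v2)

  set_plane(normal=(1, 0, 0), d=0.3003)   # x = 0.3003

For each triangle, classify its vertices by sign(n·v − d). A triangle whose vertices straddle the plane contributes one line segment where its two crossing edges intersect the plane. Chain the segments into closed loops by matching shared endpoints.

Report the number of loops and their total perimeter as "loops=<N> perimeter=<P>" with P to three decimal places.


loops=1 perimeter=7.904

Straddling triangles (8 of 12):
  (v1,v0,v3) [+-+] → (0.3003, 0, 0)–(0.3003, 0.520128, 0)  len=0.5201
  (v1,v3,v2) [++-] → (0.3003, 0.520128, 1.7516)–(0.3003, 0, 2.3858)  len=0.8202
  (v3,v0,v4) [+--] → (0.3003, 0.520128, 0)–(0.3003, 1.2384, 0)  len=0.7183
  (v3,v4,v2) [+--] → (0.3003, 1.2384, 0)–(0.3003, 0.520128, 1.7516)  len=1.8932
  (v6,v0,v7) [--+] → (0.3003, -0.520128, 0)–(0.3003, -1.2384, 0)  len=0.7183
  (v6,v7,v2) [-+-] → (0.3003, -1.2384, 0)–(0.3003, -0.520128, 1.7516)  len=1.8932
  (v7,v0,v1) [+-+] → (0.3003, -0.520128, 0)–(0.3003, 0, 0)  len=0.5201
  (v7,v1,v2) [++-] → (0.3003, 0, 2.3858)–(0.3003, -0.520128, 1.7516)  len=0.8202

Chained into 1 loop(s):
  loop 1: 8 segments, perimeter = 7.9035
Total perimeter = 7.904


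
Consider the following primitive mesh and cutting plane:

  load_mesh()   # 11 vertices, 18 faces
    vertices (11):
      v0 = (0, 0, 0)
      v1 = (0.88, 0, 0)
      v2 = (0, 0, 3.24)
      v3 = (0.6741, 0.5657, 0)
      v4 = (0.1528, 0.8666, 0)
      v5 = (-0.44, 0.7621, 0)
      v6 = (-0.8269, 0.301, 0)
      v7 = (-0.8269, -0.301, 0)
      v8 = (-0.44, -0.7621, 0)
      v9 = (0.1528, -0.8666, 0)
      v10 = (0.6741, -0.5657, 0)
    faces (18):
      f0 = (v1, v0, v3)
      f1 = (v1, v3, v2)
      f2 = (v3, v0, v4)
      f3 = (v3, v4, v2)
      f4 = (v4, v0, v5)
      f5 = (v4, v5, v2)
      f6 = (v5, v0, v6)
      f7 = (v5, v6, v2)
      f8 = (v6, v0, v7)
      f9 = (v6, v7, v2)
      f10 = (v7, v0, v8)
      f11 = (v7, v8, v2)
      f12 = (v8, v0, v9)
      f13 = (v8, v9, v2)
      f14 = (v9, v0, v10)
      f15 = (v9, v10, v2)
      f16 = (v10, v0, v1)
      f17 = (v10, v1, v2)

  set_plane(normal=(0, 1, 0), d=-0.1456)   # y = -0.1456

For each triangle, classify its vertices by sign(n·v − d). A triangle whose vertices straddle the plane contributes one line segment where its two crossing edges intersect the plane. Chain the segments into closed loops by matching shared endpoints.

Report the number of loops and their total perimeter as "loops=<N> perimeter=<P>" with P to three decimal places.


Straddling triangles (10 of 18):
  (v6,v0,v7) [++-] → (-0.399989, -0.1456, 0)–(-0.8269, -0.1456, 0)  len=0.4269
  (v6,v7,v2) [+-+] → (-0.8269, -0.1456, 0)–(-0.399989, -0.1456, 1.67274)  len=1.7264
  (v7,v0,v8) [-+-] → (-0.399989, -0.1456, 0)–(-0.0840625, -0.1456, 0)  len=0.3159
  (v7,v8,v2) [--+] → (-0.0840625, -0.1456, 2.62099)–(-0.399989, -0.1456, 1.67274)  len=0.9995
  (v8,v0,v9) [-+-] → (-0.0840625, -0.1456, 0)–(0.0256724, -0.1456, 0)  len=0.1097
  (v8,v9,v2) [--+] → (0.0256724, -0.1456, 2.69564)–(-0.0840625, -0.1456, 2.62099)  len=0.1327
  (v9,v0,v10) [-+-] → (0.0256724, -0.1456, 0)–(0.1735, -0.1456, 0)  len=0.1478
  (v9,v10,v2) [--+] → (0.1735, -0.1456, 2.40609)–(0.0256724, -0.1456, 2.69564)  len=0.3251
  (v10,v0,v1) [-++] → (0.1735, -0.1456, 0)–(0.827005, -0.1456, 0)  len=0.6535
  (v10,v1,v2) [-++] → (0.827005, -0.1456, 0)–(0.1735, -0.1456, 2.40609)  len=2.4933

Chained into 1 loop(s):
  loop 1: 10 segments, perimeter = 7.3308
Total perimeter = 7.331

loops=1 perimeter=7.331


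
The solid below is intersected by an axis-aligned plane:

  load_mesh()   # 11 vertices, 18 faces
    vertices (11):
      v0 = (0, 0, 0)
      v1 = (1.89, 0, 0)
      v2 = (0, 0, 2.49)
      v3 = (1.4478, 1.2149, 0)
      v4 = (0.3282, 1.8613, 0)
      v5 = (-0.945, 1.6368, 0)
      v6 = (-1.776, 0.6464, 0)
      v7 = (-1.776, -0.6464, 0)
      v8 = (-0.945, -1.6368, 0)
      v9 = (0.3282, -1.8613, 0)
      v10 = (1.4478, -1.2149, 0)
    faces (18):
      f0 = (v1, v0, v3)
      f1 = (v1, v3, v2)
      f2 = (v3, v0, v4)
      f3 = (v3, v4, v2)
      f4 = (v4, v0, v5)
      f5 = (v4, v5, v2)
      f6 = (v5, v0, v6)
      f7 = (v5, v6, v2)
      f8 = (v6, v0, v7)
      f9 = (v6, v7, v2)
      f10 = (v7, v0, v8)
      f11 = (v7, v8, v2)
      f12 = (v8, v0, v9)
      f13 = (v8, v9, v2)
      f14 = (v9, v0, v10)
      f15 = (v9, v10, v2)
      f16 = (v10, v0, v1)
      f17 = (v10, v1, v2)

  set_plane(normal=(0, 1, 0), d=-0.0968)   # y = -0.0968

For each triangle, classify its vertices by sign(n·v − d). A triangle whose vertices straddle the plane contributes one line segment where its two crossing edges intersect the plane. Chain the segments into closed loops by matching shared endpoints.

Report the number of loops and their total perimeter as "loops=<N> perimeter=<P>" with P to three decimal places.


Straddling triangles (10 of 18):
  (v6,v0,v7) [++-] → (-0.26596, -0.0968, 0)–(-1.776, -0.0968, 0)  len=1.5100
  (v6,v7,v2) [+-+] → (-1.776, -0.0968, 0)–(-0.26596, -0.0968, 2.11712)  len=2.6005
  (v7,v0,v8) [-+-] → (-0.26596, -0.0968, 0)–(-0.0558871, -0.0968, 0)  len=0.2101
  (v7,v8,v2) [--+] → (-0.0558871, -0.0968, 2.34274)–(-0.26596, -0.0968, 2.11712)  len=0.3083
  (v8,v0,v9) [-+-] → (-0.0558871, -0.0968, 0)–(0.0170686, -0.0968, 0)  len=0.0730
  (v8,v9,v2) [--+] → (0.0170686, -0.0968, 2.3605)–(-0.0558871, -0.0968, 2.34274)  len=0.0751
  (v9,v0,v10) [-+-] → (0.0170686, -0.0968, 0)–(0.115357, -0.0968, 0)  len=0.0983
  (v9,v10,v2) [--+] → (0.115357, -0.0968, 2.2916)–(0.0170686, -0.0968, 2.3605)  len=0.1200
  (v10,v0,v1) [-++] → (0.115357, -0.0968, 0)–(1.85477, -0.0968, 0)  len=1.7394
  (v10,v1,v2) [-++] → (1.85477, -0.0968, 0)–(0.115357, -0.0968, 2.2916)  len=2.8770

Chained into 1 loop(s):
  loop 1: 10 segments, perimeter = 9.6116
Total perimeter = 9.612

loops=1 perimeter=9.612


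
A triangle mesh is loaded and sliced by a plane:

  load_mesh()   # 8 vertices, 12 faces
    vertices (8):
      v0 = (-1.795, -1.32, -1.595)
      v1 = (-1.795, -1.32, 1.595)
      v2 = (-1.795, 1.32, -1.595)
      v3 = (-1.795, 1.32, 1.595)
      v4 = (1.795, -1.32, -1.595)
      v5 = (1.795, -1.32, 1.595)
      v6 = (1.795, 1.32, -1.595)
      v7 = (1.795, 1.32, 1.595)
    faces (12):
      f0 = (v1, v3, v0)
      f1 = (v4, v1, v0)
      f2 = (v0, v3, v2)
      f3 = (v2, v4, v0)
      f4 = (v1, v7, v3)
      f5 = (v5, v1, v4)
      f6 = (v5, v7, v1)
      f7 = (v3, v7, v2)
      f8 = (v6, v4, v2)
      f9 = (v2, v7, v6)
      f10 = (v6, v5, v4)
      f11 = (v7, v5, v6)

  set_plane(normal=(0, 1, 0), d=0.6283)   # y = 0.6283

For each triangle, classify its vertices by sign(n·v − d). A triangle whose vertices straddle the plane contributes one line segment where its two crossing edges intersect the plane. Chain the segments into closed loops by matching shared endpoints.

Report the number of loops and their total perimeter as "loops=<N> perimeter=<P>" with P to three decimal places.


loops=1 perimeter=13.560

Straddling triangles (8 of 12):
  (v1,v3,v0) [-+-] → (-1.795, 0.6283, 1.595)–(-1.795, 0.6283, 0.759196)  len=0.8358
  (v0,v3,v2) [-++] → (-1.795, 0.6283, 0.759196)–(-1.795, 0.6283, -1.595)  len=2.3542
  (v2,v4,v0) [+--] → (-0.854393, 0.6283, -1.595)–(-1.795, 0.6283, -1.595)  len=0.9406
  (v1,v7,v3) [-++] → (0.854393, 0.6283, 1.595)–(-1.795, 0.6283, 1.595)  len=2.6494
  (v5,v7,v1) [-+-] → (1.795, 0.6283, 1.595)–(0.854393, 0.6283, 1.595)  len=0.9406
  (v6,v4,v2) [+-+] → (1.795, 0.6283, -1.595)–(-0.854393, 0.6283, -1.595)  len=2.6494
  (v6,v5,v4) [+--] → (1.795, 0.6283, -0.759196)–(1.795, 0.6283, -1.595)  len=0.8358
  (v7,v5,v6) [+-+] → (1.795, 0.6283, 1.595)–(1.795, 0.6283, -0.759196)  len=2.3542

Chained into 1 loop(s):
  loop 1: 8 segments, perimeter = 13.5600
Total perimeter = 13.560


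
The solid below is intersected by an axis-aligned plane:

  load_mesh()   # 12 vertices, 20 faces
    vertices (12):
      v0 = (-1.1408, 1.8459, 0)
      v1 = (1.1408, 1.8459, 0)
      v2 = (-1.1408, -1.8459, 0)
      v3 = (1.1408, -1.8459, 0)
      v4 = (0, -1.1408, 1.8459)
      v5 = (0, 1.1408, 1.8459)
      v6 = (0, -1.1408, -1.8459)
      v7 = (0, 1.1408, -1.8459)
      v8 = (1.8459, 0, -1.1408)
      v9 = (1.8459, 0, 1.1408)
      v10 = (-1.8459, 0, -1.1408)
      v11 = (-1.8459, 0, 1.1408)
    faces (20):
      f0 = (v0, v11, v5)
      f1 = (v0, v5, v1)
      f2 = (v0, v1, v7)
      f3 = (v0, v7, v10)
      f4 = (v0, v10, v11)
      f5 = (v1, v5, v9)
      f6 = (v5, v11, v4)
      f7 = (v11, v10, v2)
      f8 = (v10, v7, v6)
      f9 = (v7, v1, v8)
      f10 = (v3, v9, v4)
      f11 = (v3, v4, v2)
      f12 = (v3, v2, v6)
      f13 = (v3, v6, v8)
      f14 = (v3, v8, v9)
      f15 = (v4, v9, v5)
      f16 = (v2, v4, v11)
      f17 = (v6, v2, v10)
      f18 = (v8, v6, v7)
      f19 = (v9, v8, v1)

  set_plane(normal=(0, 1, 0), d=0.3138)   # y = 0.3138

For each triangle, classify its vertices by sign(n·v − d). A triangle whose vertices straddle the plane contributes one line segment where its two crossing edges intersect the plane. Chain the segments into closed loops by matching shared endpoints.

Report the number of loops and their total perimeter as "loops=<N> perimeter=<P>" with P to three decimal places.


loops=1 perimeter=11.711

Straddling triangles (10 of 20):
  (v0,v11,v5) [+-+] → (-1.72603, 0.3138, 0.946866)–(-1.33815, 0.3138, 1.33475)  len=0.5486
  (v0,v7,v10) [++-] → (-1.33815, 0.3138, -1.33475)–(-1.72603, 0.3138, -0.946866)  len=0.5486
  (v0,v10,v11) [+--] → (-1.72603, 0.3138, -0.946866)–(-1.72603, 0.3138, 0.946866)  len=1.8937
  (v1,v5,v9) [++-] → (1.33815, 0.3138, 1.33475)–(1.72603, 0.3138, 0.946866)  len=0.5486
  (v5,v11,v4) [+--] → (-1.33815, 0.3138, 1.33475)–(0, 0.3138, 1.8459)  len=1.4324
  (v10,v7,v6) [-+-] → (-1.33815, 0.3138, -1.33475)–(0, 0.3138, -1.8459)  len=1.4324
  (v7,v1,v8) [++-] → (1.72603, 0.3138, -0.946866)–(1.33815, 0.3138, -1.33475)  len=0.5486
  (v4,v9,v5) [--+] → (1.33815, 0.3138, 1.33475)–(0, 0.3138, 1.8459)  len=1.4324
  (v8,v6,v7) [--+] → (0, 0.3138, -1.8459)–(1.33815, 0.3138, -1.33475)  len=1.4324
  (v9,v8,v1) [--+] → (1.72603, 0.3138, -0.946866)–(1.72603, 0.3138, 0.946866)  len=1.8937

Chained into 1 loop(s):
  loop 1: 10 segments, perimeter = 11.7115
Total perimeter = 11.711


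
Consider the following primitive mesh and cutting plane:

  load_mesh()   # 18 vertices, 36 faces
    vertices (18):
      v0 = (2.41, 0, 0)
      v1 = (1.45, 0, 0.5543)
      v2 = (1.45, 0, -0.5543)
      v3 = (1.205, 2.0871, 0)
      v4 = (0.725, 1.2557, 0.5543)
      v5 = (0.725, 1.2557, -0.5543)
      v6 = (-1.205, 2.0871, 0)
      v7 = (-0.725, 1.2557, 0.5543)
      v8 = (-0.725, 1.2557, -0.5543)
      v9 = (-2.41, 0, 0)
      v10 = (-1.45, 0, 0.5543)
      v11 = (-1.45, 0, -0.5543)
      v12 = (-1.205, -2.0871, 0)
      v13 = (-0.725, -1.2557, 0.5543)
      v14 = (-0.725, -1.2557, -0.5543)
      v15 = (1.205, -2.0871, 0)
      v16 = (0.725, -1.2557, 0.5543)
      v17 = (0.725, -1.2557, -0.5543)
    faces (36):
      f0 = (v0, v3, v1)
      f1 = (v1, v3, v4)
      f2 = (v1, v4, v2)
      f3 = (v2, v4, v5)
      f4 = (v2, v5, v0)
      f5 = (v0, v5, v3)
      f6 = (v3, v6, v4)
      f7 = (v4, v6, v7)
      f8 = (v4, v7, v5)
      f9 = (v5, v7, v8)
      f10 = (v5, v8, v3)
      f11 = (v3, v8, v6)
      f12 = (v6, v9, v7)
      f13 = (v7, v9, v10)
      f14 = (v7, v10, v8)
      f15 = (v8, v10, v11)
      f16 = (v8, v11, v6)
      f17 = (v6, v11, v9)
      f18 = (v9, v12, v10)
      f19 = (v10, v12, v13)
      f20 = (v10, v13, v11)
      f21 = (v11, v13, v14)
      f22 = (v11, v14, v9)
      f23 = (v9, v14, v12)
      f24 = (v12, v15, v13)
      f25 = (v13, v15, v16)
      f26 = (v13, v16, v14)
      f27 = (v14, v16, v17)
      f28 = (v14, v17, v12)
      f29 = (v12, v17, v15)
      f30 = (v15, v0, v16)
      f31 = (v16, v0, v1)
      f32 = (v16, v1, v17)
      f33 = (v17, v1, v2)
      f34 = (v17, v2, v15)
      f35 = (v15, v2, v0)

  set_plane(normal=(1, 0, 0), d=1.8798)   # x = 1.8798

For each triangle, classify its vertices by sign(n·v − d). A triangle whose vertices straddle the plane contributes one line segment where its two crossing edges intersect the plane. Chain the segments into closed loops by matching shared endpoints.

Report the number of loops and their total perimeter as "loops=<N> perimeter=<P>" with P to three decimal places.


loops=1 perimeter=3.872

Straddling triangles (6 of 36):
  (v0,v3,v1) [+--] → (1.8798, 0.918324, 0)–(1.8798, 0, 0.306135)  len=0.9680
  (v2,v5,v0) [--+] → (1.8798, 0.395117, -0.174415)–(1.8798, 0, -0.306135)  len=0.4165
  (v0,v5,v3) [+--] → (1.8798, 0.395117, -0.174415)–(1.8798, 0.918324, 0)  len=0.5515
  (v15,v0,v16) [-+-] → (1.8798, -0.918324, 0)–(1.8798, -0.395117, 0.174415)  len=0.5515
  (v16,v0,v1) [-+-] → (1.8798, -0.395117, 0.174415)–(1.8798, 0, 0.306135)  len=0.4165
  (v15,v2,v0) [--+] → (1.8798, 0, -0.306135)–(1.8798, -0.918324, 0)  len=0.9680

Chained into 1 loop(s):
  loop 1: 6 segments, perimeter = 3.8720
Total perimeter = 3.872


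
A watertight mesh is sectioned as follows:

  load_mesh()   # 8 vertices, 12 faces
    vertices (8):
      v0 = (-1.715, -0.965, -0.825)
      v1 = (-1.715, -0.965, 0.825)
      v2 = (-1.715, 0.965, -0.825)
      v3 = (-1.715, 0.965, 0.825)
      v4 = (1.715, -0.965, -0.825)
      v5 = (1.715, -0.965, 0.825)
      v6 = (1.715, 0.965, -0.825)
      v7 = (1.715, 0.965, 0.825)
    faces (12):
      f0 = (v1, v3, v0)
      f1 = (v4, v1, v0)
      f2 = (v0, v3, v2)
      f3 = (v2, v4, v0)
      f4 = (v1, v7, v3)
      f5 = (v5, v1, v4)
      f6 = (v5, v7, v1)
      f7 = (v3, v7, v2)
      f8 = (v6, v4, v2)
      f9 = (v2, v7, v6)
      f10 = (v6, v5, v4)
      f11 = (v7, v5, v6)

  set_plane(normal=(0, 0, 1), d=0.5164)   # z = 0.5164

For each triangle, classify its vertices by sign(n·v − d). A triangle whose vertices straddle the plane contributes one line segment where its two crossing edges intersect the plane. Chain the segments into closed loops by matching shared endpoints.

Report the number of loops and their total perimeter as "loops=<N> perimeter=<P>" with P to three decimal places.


loops=1 perimeter=10.720

Straddling triangles (8 of 12):
  (v1,v3,v0) [++-] → (-1.715, 0.604032, 0.5164)–(-1.715, -0.965, 0.5164)  len=1.5690
  (v4,v1,v0) [-+-] → (-1.07349, -0.965, 0.5164)–(-1.715, -0.965, 0.5164)  len=0.6415
  (v0,v3,v2) [-+-] → (-1.715, 0.604032, 0.5164)–(-1.715, 0.965, 0.5164)  len=0.3610
  (v5,v1,v4) [++-] → (-1.07349, -0.965, 0.5164)–(1.715, -0.965, 0.5164)  len=2.7885
  (v3,v7,v2) [++-] → (1.07349, 0.965, 0.5164)–(-1.715, 0.965, 0.5164)  len=2.7885
  (v2,v7,v6) [-+-] → (1.07349, 0.965, 0.5164)–(1.715, 0.965, 0.5164)  len=0.6415
  (v6,v5,v4) [-+-] → (1.715, -0.604032, 0.5164)–(1.715, -0.965, 0.5164)  len=0.3610
  (v7,v5,v6) [++-] → (1.715, -0.604032, 0.5164)–(1.715, 0.965, 0.5164)  len=1.5690

Chained into 1 loop(s):
  loop 1: 8 segments, perimeter = 10.7200
Total perimeter = 10.720


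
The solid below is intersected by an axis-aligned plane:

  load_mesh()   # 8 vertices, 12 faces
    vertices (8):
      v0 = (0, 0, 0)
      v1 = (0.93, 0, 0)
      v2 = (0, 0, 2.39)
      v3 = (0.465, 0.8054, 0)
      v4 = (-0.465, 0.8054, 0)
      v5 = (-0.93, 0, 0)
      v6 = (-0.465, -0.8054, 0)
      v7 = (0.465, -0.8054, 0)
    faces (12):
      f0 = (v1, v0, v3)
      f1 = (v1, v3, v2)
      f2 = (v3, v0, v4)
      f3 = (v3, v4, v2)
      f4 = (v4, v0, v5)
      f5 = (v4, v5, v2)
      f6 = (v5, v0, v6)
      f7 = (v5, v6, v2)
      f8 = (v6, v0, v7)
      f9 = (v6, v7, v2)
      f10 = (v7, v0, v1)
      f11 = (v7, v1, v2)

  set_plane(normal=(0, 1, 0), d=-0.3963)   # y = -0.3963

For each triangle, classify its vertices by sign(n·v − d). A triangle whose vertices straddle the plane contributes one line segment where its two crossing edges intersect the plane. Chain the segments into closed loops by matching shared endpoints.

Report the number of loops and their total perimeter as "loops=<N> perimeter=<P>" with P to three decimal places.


Straddling triangles (6 of 12):
  (v5,v0,v6) [++-] → (-0.228805, -0.3963, 0)–(-0.701195, -0.3963, 0)  len=0.4724
  (v5,v6,v2) [+-+] → (-0.701195, -0.3963, 0)–(-0.228805, -0.3963, 1.21399)  len=1.3027
  (v6,v0,v7) [-+-] → (-0.228805, -0.3963, 0)–(0.228805, -0.3963, 0)  len=0.4576
  (v6,v7,v2) [--+] → (0.228805, -0.3963, 1.21399)–(-0.228805, -0.3963, 1.21399)  len=0.4576
  (v7,v0,v1) [-++] → (0.228805, -0.3963, 0)–(0.701195, -0.3963, 0)  len=0.4724
  (v7,v1,v2) [-++] → (0.701195, -0.3963, 0)–(0.228805, -0.3963, 1.21399)  len=1.3027

Chained into 1 loop(s):
  loop 1: 6 segments, perimeter = 4.4653
Total perimeter = 4.465

loops=1 perimeter=4.465


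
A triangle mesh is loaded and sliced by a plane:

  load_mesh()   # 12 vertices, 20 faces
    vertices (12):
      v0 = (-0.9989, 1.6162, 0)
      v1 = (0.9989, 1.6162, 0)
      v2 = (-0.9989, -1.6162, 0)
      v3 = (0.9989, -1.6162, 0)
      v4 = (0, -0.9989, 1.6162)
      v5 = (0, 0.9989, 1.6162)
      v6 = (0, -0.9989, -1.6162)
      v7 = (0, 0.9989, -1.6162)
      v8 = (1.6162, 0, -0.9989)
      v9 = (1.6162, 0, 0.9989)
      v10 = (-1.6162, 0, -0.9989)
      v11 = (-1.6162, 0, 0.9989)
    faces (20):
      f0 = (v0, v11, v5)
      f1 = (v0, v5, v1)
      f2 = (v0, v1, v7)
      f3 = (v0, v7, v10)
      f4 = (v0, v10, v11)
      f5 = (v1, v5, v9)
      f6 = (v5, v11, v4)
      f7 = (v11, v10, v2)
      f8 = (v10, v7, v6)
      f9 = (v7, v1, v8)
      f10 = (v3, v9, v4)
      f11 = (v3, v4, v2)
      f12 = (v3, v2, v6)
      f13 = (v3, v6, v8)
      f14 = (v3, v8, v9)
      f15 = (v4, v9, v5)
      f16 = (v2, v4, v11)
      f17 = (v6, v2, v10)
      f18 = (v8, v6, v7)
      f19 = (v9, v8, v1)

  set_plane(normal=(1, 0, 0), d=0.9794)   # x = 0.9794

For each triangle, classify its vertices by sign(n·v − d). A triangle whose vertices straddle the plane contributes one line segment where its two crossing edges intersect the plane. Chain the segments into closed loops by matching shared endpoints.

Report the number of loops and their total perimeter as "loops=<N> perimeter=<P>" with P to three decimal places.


Straddling triangles (10 of 20):
  (v0,v5,v1) [--+] → (0.9794, 1.60415, 0.0315506)–(0.9794, 1.6162, 0)  len=0.0338
  (v0,v1,v7) [-+-] → (0.9794, 1.6162, 0)–(0.9794, 1.60415, -0.0315506)  len=0.0338
  (v1,v5,v9) [+-+] → (0.9794, 1.60415, 0.0315506)–(0.9794, 0.393577, 1.24212)  len=1.7120
  (v7,v1,v8) [-++] → (0.9794, 1.60415, -0.0315506)–(0.9794, 0.393577, -1.24212)  len=1.7120
  (v3,v9,v4) [++-] → (0.9794, -0.393577, 1.24212)–(0.9794, -1.60415, 0.0315506)  len=1.7120
  (v3,v4,v2) [+--] → (0.9794, -1.60415, 0.0315506)–(0.9794, -1.6162, 0)  len=0.0338
  (v3,v2,v6) [+--] → (0.9794, -1.6162, 0)–(0.9794, -1.60415, -0.0315506)  len=0.0338
  (v3,v6,v8) [+-+] → (0.9794, -1.60415, -0.0315506)–(0.9794, -0.393577, -1.24212)  len=1.7120
  (v4,v9,v5) [-+-] → (0.9794, -0.393577, 1.24212)–(0.9794, 0.393577, 1.24212)  len=0.7872
  (v8,v6,v7) [+--] → (0.9794, -0.393577, -1.24212)–(0.9794, 0.393577, -1.24212)  len=0.7872

Chained into 1 loop(s):
  loop 1: 10 segments, perimeter = 8.5574
Total perimeter = 8.557

loops=1 perimeter=8.557


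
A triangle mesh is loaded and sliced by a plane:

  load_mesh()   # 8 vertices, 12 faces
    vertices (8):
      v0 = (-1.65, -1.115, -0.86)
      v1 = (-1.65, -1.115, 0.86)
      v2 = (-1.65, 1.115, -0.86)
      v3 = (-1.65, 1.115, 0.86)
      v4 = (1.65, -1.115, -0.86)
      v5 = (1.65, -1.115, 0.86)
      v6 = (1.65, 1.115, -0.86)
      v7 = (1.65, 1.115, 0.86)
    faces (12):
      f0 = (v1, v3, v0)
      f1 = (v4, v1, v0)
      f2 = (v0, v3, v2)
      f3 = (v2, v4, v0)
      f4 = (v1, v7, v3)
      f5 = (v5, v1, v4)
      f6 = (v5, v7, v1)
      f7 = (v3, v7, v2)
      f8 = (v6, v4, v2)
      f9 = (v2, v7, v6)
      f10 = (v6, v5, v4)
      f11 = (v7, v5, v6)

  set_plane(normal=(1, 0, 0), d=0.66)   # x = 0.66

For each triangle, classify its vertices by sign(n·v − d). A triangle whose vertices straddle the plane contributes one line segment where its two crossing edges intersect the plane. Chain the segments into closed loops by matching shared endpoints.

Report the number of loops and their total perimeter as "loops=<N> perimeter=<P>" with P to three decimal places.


Straddling triangles (8 of 12):
  (v4,v1,v0) [+--] → (0.66, -1.115, -0.344)–(0.66, -1.115, -0.86)  len=0.5160
  (v2,v4,v0) [-+-] → (0.66, -0.446, -0.86)–(0.66, -1.115, -0.86)  len=0.6690
  (v1,v7,v3) [-+-] → (0.66, 0.446, 0.86)–(0.66, 1.115, 0.86)  len=0.6690
  (v5,v1,v4) [+-+] → (0.66, -1.115, 0.86)–(0.66, -1.115, -0.344)  len=1.2040
  (v5,v7,v1) [++-] → (0.66, 0.446, 0.86)–(0.66, -1.115, 0.86)  len=1.5610
  (v3,v7,v2) [-+-] → (0.66, 1.115, 0.86)–(0.66, 1.115, 0.344)  len=0.5160
  (v6,v4,v2) [++-] → (0.66, -0.446, -0.86)–(0.66, 1.115, -0.86)  len=1.5610
  (v2,v7,v6) [-++] → (0.66, 1.115, 0.344)–(0.66, 1.115, -0.86)  len=1.2040

Chained into 1 loop(s):
  loop 1: 8 segments, perimeter = 7.9000
Total perimeter = 7.900

loops=1 perimeter=7.900


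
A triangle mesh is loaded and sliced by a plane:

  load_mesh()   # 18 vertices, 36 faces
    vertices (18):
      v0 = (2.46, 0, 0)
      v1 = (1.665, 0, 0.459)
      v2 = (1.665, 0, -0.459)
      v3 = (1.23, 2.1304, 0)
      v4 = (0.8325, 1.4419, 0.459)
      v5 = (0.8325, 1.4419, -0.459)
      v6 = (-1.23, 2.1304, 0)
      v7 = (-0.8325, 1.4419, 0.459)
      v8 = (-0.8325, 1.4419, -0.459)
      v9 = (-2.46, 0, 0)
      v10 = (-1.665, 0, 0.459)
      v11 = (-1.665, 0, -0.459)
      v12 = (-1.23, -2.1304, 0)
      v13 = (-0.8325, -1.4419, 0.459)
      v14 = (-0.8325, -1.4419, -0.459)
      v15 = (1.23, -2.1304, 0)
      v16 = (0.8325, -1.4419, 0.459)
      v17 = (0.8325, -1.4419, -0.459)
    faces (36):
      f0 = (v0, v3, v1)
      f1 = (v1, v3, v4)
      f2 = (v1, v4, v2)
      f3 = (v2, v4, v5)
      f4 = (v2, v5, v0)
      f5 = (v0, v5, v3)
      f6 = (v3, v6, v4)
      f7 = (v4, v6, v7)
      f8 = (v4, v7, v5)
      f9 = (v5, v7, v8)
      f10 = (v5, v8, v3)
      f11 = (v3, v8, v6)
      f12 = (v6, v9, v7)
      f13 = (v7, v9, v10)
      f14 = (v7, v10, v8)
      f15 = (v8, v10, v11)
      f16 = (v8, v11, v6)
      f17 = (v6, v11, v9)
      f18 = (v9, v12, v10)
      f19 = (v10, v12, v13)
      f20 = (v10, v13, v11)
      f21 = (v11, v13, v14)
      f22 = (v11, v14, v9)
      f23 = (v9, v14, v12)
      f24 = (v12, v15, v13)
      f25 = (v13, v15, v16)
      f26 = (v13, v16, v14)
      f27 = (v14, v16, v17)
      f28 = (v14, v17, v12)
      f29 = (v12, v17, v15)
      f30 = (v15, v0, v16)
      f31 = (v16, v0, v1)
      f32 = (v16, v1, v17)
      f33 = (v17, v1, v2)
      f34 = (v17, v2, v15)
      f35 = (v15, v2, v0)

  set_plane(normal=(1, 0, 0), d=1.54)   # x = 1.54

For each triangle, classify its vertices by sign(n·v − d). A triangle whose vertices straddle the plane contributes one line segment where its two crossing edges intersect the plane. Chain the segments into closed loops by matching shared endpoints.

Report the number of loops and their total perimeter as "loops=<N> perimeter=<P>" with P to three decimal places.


Straddling triangles (12 of 36):
  (v0,v3,v1) [+-+] → (1.54, 1.59347, 0)–(1.54, 0.612184, 0.327103)  len=1.0344
  (v1,v3,v4) [+--] → (1.54, 0.612184, 0.327103)–(1.54, 0.216502, 0.459)  len=0.4171
  (v1,v4,v2) [+-+] → (1.54, 0.216502, 0.459)–(1.54, 0.216502, -0.321162)  len=0.7802
  (v2,v4,v5) [+--] → (1.54, 0.216502, -0.321162)–(1.54, 0.216502, -0.459)  len=0.1378
  (v2,v5,v0) [+-+] → (1.54, 0.216502, -0.459)–(1.54, 0.815083, -0.259465)  len=0.6310
  (v0,v5,v3) [+--] → (1.54, 0.815083, -0.259465)–(1.54, 1.59347, 0)  len=0.8205
  (v15,v0,v16) [-+-] → (1.54, -1.59347, 0)–(1.54, -0.815083, 0.259465)  len=0.8205
  (v16,v0,v1) [-++] → (1.54, -0.815083, 0.259465)–(1.54, -0.216502, 0.459)  len=0.6310
  (v16,v1,v17) [-+-] → (1.54, -0.216502, 0.459)–(1.54, -0.216502, 0.321162)  len=0.1378
  (v17,v1,v2) [-++] → (1.54, -0.216502, 0.321162)–(1.54, -0.216502, -0.459)  len=0.7802
  (v17,v2,v15) [-+-] → (1.54, -0.216502, -0.459)–(1.54, -0.612184, -0.327103)  len=0.4171
  (v15,v2,v0) [-++] → (1.54, -0.612184, -0.327103)–(1.54, -1.59347, 0)  len=1.0344

Chained into 2 loop(s):
  loop 1: 6 segments, perimeter = 3.8209
  loop 2: 6 segments, perimeter = 3.8209
Total perimeter = 7.642

loops=2 perimeter=7.642


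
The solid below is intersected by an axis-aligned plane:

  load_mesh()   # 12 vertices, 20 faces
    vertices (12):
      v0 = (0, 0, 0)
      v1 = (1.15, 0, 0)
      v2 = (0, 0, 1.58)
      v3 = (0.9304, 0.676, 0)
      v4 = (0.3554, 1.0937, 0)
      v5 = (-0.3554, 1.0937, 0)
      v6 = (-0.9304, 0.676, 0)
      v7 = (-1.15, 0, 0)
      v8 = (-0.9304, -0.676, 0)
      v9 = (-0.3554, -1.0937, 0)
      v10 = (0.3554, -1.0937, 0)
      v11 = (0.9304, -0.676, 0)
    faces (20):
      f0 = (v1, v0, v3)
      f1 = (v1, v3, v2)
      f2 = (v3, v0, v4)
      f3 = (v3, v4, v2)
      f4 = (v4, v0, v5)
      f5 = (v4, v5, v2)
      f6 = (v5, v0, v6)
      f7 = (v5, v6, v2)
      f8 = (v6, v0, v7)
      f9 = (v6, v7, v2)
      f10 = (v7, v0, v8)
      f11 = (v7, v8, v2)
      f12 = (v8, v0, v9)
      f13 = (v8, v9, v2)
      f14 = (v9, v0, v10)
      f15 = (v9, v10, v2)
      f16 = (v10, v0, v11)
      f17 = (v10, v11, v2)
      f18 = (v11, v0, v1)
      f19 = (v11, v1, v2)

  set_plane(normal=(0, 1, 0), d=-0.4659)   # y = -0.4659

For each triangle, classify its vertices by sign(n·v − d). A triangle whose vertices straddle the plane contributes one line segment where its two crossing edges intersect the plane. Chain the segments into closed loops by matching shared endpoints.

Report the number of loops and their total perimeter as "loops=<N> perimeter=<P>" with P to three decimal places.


Straddling triangles (10 of 20):
  (v7,v0,v8) [++-] → (-0.641233, -0.4659, 0)–(-0.998651, -0.4659, 0)  len=0.3574
  (v7,v8,v2) [+-+] → (-0.998651, -0.4659, 0)–(-0.641233, -0.4659, 0.491062)  len=0.6074
  (v8,v0,v9) [-+-] → (-0.641233, -0.4659, 0)–(-0.151395, -0.4659, 0)  len=0.4898
  (v8,v9,v2) [--+] → (-0.151395, -0.4659, 0.906943)–(-0.641233, -0.4659, 0.491062)  len=0.6426
  (v9,v0,v10) [-+-] → (-0.151395, -0.4659, 0)–(0.151395, -0.4659, 0)  len=0.3028
  (v9,v10,v2) [--+] → (0.151395, -0.4659, 0.906943)–(-0.151395, -0.4659, 0.906943)  len=0.3028
  (v10,v0,v11) [-+-] → (0.151395, -0.4659, 0)–(0.641233, -0.4659, 0)  len=0.4898
  (v10,v11,v2) [--+] → (0.641233, -0.4659, 0.491062)–(0.151395, -0.4659, 0.906943)  len=0.6426
  (v11,v0,v1) [-++] → (0.641233, -0.4659, 0)–(0.998651, -0.4659, 0)  len=0.3574
  (v11,v1,v2) [-++] → (0.998651, -0.4659, 0)–(0.641233, -0.4659, 0.491062)  len=0.6074

Chained into 1 loop(s):
  loop 1: 10 segments, perimeter = 4.8000
Total perimeter = 4.800

loops=1 perimeter=4.800
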